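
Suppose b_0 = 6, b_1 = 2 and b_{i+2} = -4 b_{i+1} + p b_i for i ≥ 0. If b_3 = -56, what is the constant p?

4

b_2 = -8 + 6p
b_3 = 32 - 22p
So 32 - 22p = -56, giving p = 4.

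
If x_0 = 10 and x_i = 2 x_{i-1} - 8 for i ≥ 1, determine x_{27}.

268435464

The fixed point is -8/(1 - 2) = 8, so x_i - 8 = 2(x_{i-1} - 8).
Hence x_i = 2·2^i + 8.
x_{27} = 2·2^{27} + 8 = 2·134217728 + 8 = 268435464.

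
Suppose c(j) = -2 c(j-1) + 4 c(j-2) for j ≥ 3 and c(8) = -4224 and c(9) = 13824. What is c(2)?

6

Rearranging, c(j-2) = (c(j) + 2 c(j-1)) / 4.
c(7) = (13824 + 2(-4224)) / 4 = 5376/4 = 1344
c(6) = (-4224 + 2(1344)) / 4 = -1536/4 = -384
c(5) = (1344 + 2(-384)) / 4 = 576/4 = 144
c(4) = (-384 + 2(144)) / 4 = -96/4 = -24
c(3) = (144 + 2(-24)) / 4 = 96/4 = 24
c(2) = (-24 + 2(24)) / 4 = 24/4 = 6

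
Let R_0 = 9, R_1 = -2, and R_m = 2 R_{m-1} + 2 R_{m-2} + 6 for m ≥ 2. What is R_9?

R_2 = 2*(-2) + 2*9 + 6 = 20
R_3 = 2*20 + 2*(-2) + 6 = 42
R_4 = 2*42 + 2*20 + 6 = 130
R_5 = 2*130 + 2*42 + 6 = 350
R_6 = 2*350 + 2*130 + 6 = 966
R_7 = 2*966 + 2*350 + 6 = 2638
R_8 = 2*2638 + 2*966 + 6 = 7214
R_9 = 2*7214 + 2*2638 + 6 = 19710

19710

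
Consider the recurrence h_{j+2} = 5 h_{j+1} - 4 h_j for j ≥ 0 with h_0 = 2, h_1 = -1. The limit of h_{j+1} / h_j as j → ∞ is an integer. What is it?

4

The characteristic equation is r^2 - 5r + 4 = 0, which factors as (r - 4)(r - 1) = 0.
So the roots are 4 and 1. Since |4| > |1| and the coefficient of 4^j is non-zero, the ratio tends to 4.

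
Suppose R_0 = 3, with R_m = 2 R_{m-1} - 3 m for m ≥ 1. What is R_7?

R_1 = 2*3 - 3 = 3
R_2 = 2*3 - 6 = 0
R_3 = 2*0 - 9 = -9
R_4 = 2*(-9) - 12 = -30
R_5 = 2*(-30) - 15 = -75
R_6 = 2*(-75) - 18 = -168
R_7 = 2*(-168) - 21 = -357

-357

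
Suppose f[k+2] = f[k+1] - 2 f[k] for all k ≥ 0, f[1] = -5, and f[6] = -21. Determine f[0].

2

Let f[0] = y.
f[2] = -5 - 2y
f[3] = 5 - 2y
f[4] = 15 + 2y
f[5] = 5 + 6y
f[6] = -25 + 2y
So -25 + 2y = -21, giving y = 2.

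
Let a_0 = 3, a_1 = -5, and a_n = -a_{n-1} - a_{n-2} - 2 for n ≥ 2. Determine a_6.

a_2 = -(-5) - 3 - 2 = 0
a_3 = -0 - (-5) - 2 = 3
a_4 = -3 - 0 - 2 = -5
a_5 = -(-5) - 3 - 2 = 0
a_6 = -0 - (-5) - 2 = 3

3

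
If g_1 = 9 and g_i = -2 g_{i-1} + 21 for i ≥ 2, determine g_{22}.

-4194297

The fixed point is 21/(1 + 2) = 7, so g_i - 7 = -2(g_{i-1} - 7).
Hence g_i = 2·(-2)^{i-1} + 7.
g_{22} = 2·(-2)^{21} + 7 = 2·-2097152 + 7 = -4194297.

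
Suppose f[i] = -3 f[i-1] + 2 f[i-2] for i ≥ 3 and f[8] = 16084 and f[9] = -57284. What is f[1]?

-2

Rearranging, f[i-2] = (f[i] + 3 f[i-1]) / 2.
f[7] = (-57284 + 3(16084)) / 2 = -9032/2 = -4516
f[6] = (16084 + 3(-4516)) / 2 = 2536/2 = 1268
f[5] = (-4516 + 3(1268)) / 2 = -712/2 = -356
f[4] = (1268 + 3(-356)) / 2 = 200/2 = 100
f[3] = (-356 + 3(100)) / 2 = -56/2 = -28
f[2] = (100 + 3(-28)) / 2 = 16/2 = 8
f[1] = (-28 + 3(8)) / 2 = -4/2 = -2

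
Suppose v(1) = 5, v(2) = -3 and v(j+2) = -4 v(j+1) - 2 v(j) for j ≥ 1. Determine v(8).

-136

v(3) = -4*(-3) - 2*5 = 2
v(4) = -4*2 - 2*(-3) = -2
v(5) = -4*(-2) - 2*2 = 4
v(6) = -4*4 - 2*(-2) = -12
v(7) = -4*(-12) - 2*4 = 40
v(8) = -4*40 - 2*(-12) = -136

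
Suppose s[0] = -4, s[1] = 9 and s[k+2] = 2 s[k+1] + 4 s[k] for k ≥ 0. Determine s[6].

1024

s[2] = 2(9) + 4(-4) = 2
s[3] = 2(2) + 4(9) = 40
s[4] = 2(40) + 4(2) = 88
s[5] = 2(88) + 4(40) = 336
s[6] = 2(336) + 4(88) = 1024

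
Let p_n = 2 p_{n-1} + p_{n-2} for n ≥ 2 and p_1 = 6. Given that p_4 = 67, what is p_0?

-1

Let p_0 = y.
p_2 = 12 + y
p_3 = 30 + 2y
p_4 = 72 + 5y
So 72 + 5y = 67, giving y = -1.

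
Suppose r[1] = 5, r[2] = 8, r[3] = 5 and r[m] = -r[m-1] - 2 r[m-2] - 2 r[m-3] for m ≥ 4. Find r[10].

r[4] = -5 - 2·8 - 2·5 = -31
r[5] = -(-31) - 2·5 - 2·8 = 5
r[6] = -5 - 2·(-31) - 2·5 = 47
r[7] = -47 - 2·5 - 2·(-31) = 5
r[8] = -5 - 2·47 - 2·5 = -109
r[9] = -(-109) - 2·5 - 2·47 = 5
r[10] = -5 - 2·(-109) - 2·5 = 203

203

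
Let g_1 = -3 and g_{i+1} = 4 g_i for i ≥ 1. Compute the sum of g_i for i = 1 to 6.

g_2 = 4·(-3) = -12
g_3 = 4·(-12) = -48
g_4 = 4·(-48) = -192
g_5 = 4·(-192) = -768
g_6 = 4·(-768) = -3072
Sum = (-3) + (-12) + (-48) + (-192) + (-768) + (-3072) = -4095

-4095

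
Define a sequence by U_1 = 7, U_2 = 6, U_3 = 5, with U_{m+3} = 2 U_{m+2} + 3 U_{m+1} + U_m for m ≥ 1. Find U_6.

U_4 = 2·5 + 3·6 + 7 = 35
U_5 = 2·35 + 3·5 + 6 = 91
U_6 = 2·91 + 3·35 + 5 = 292

292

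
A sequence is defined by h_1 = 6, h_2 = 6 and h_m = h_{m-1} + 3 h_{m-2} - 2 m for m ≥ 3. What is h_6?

h_3 = 6 + 3·6 - 6 = 18
h_4 = 18 + 3·6 - 8 = 28
h_5 = 28 + 3·18 - 10 = 72
h_6 = 72 + 3·28 - 12 = 144

144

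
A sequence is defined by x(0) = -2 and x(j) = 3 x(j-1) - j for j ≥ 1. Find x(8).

-18038

x(1) = 3·(-2) - 1 = -7
x(2) = 3·(-7) - 2 = -23
x(3) = 3·(-23) - 3 = -72
x(4) = 3·(-72) - 4 = -220
x(5) = 3·(-220) - 5 = -665
x(6) = 3·(-665) - 6 = -2001
x(7) = 3·(-2001) - 7 = -6010
x(8) = 3·(-6010) - 8 = -18038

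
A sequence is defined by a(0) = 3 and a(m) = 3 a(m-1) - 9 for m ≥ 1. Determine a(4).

a(1) = 3(3) - 9 = 0
a(2) = 3(0) - 9 = -9
a(3) = 3(-9) - 9 = -36
a(4) = 3(-36) - 9 = -117

-117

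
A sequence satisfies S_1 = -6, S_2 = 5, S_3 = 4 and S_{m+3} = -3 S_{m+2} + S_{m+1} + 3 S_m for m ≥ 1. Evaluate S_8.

S_4 = -3·4 + 5 + 3·(-6) = -25
S_5 = -3·(-25) + 4 + 3·5 = 94
S_6 = -3·94 + (-25) + 3·4 = -295
S_7 = -3·(-295) + 94 + 3·(-25) = 904
S_8 = -3·904 + (-295) + 3·94 = -2725

-2725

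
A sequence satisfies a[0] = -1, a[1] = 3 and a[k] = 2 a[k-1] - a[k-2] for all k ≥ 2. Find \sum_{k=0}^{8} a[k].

135

a[2] = 2(3) - (-1) = 7
a[3] = 2(7) - 3 = 11
a[4] = 2(11) - 7 = 15
a[5] = 2(15) - 11 = 19
a[6] = 2(19) - 15 = 23
a[7] = 2(23) - 19 = 27
a[8] = 2(27) - 23 = 31
Sum = (-1) + 3 + 7 + 11 + 15 + 19 + 23 + 27 + 31 = 135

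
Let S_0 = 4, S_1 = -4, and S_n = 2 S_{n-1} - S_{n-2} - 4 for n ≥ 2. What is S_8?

S_2 = 2*(-4) - 4 - 4 = -16
S_3 = 2*(-16) - (-4) - 4 = -32
S_4 = 2*(-32) - (-16) - 4 = -52
S_5 = 2*(-52) - (-32) - 4 = -76
S_6 = 2*(-76) - (-52) - 4 = -104
S_7 = 2*(-104) - (-76) - 4 = -136
S_8 = 2*(-136) - (-104) - 4 = -172

-172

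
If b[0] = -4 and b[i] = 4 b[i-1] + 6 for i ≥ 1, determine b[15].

The fixed point is 6/(1 - 4) = -2, so b[i] + 2 = 4(b[i-1] + 2).
Hence b[i] = -2·4^i - 2.
b[15] = -2·4^{15} - 2 = -2·1073741824 - 2 = -2147483650.

-2147483650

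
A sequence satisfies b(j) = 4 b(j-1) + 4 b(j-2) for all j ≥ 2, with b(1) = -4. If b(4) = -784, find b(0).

Let b(0) = y.
b(2) = -16 + 4y
b(3) = -80 + 16y
b(4) = -384 + 80y
So -384 + 80y = -784, giving y = -5.

-5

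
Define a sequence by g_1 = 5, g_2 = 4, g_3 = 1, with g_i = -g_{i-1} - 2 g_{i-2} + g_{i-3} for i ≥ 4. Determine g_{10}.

-79

g_4 = -1 - 2*4 + 5 = -4
g_5 = -(-4) - 2*1 + 4 = 6
g_6 = -6 - 2*(-4) + 1 = 3
g_7 = -3 - 2*6 + (-4) = -19
g_8 = -(-19) - 2*3 + 6 = 19
g_9 = -19 - 2*(-19) + 3 = 22
g_{10} = -22 - 2*19 + (-19) = -79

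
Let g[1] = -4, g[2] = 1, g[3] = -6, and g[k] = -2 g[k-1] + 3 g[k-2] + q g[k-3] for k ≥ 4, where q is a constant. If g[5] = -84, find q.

-4

g[4] = 15 - 4q
g[5] = -48 + 9q
So -48 + 9q = -84, giving q = -4.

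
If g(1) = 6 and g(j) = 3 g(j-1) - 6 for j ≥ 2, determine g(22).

The fixed point is -6/(1 - 3) = 3, so g(j) - 3 = 3(g(j-1) - 3).
Hence g(j) = 3·3^{j-1} + 3.
g(22) = 3·3^{21} + 3 = 3·10460353203 + 3 = 31381059612.

31381059612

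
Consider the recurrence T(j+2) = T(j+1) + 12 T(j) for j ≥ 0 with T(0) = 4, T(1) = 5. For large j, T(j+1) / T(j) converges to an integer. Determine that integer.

4

The characteristic equation is r^2 - r - 12 = 0, which factors as (r - 4)(r + 3) = 0.
So the roots are 4 and -3. Since |4| > |-3| and the coefficient of 4^j is non-zero, the ratio tends to 4.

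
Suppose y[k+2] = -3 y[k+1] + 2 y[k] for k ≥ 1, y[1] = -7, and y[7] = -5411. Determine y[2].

7

Let y[2] = v.
y[3] = -14 - 3v
y[4] = 42 + 11v
y[5] = -154 - 39v
y[6] = 546 + 139v
y[7] = -1946 - 495v
So -1946 - 495v = -5411, giving v = 7.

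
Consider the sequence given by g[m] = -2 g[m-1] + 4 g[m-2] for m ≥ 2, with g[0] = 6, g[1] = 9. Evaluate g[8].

g[2] = -2*9 + 4*6 = 6
g[3] = -2*6 + 4*9 = 24
g[4] = -2*24 + 4*6 = -24
g[5] = -2*(-24) + 4*24 = 144
g[6] = -2*144 + 4*(-24) = -384
g[7] = -2*(-384) + 4*144 = 1344
g[8] = -2*1344 + 4*(-384) = -4224

-4224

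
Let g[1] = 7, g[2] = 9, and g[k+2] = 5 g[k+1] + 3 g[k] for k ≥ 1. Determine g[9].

1869402

g[3] = 5*9 + 3*7 = 66
g[4] = 5*66 + 3*9 = 357
g[5] = 5*357 + 3*66 = 1983
g[6] = 5*1983 + 3*357 = 10986
g[7] = 5*10986 + 3*1983 = 60879
g[8] = 5*60879 + 3*10986 = 337353
g[9] = 5*337353 + 3*60879 = 1869402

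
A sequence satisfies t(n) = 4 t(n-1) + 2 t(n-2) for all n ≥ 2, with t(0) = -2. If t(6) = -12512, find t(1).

Let t(1) = y.
t(2) = -4 + 4y
t(3) = -16 + 18y
t(4) = -72 + 80y
t(5) = -320 + 356y
t(6) = -1424 + 1584y
So -1424 + 1584y = -12512, giving y = -7.

-7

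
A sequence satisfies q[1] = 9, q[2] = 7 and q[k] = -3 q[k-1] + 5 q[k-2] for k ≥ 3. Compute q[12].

q[3] = -3*7 + 5*9 = 24
q[4] = -3*24 + 5*7 = -37
q[5] = -3*(-37) + 5*24 = 231
q[6] = -3*231 + 5*(-37) = -878
q[7] = -3*(-878) + 5*231 = 3789
q[8] = -3*3789 + 5*(-878) = -15757
q[9] = -3*(-15757) + 5*3789 = 66216
q[10] = -3*66216 + 5*(-15757) = -277433
q[11] = -3*(-277433) + 5*66216 = 1163379
q[12] = -3*1163379 + 5*(-277433) = -4877302

-4877302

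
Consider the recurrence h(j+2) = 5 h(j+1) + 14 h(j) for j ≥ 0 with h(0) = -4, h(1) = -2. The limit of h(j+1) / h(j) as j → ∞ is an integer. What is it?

The characteristic equation is r^2 - 5r - 14 = 0, which factors as (r - 7)(r + 2) = 0.
So the roots are 7 and -2. Since |7| > |-2| and the coefficient of 7^j is non-zero, the ratio tends to 7.

7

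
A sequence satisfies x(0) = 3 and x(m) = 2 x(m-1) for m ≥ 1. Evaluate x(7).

384

x(1) = 2(3) = 6
x(2) = 2(6) = 12
x(3) = 2(12) = 24
x(4) = 2(24) = 48
x(5) = 2(48) = 96
x(6) = 2(96) = 192
x(7) = 2(192) = 384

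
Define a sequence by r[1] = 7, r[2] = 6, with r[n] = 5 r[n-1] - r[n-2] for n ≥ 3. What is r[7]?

r[3] = 5·6 - 7 = 23
r[4] = 5·23 - 6 = 109
r[5] = 5·109 - 23 = 522
r[6] = 5·522 - 109 = 2501
r[7] = 5·2501 - 522 = 11983

11983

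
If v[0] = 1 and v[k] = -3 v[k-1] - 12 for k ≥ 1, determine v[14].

The fixed point is -12/(1 + 3) = -3, so v[k] + 3 = -3(v[k-1] + 3).
Hence v[k] = 4·(-3)^k - 3.
v[14] = 4·(-3)^{14} - 3 = 4·4782969 - 3 = 19131873.

19131873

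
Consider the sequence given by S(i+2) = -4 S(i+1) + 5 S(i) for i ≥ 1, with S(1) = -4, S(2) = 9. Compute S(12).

S(3) = -4*9 + 5*(-4) = -56
S(4) = -4*(-56) + 5*9 = 269
S(5) = -4*269 + 5*(-56) = -1356
S(6) = -4*(-1356) + 5*269 = 6769
S(7) = -4*6769 + 5*(-1356) = -33856
S(8) = -4*(-33856) + 5*6769 = 169269
S(9) = -4*169269 + 5*(-33856) = -846356
S(10) = -4*(-846356) + 5*169269 = 4231769
S(11) = -4*4231769 + 5*(-846356) = -21158856
S(12) = -4*(-21158856) + 5*4231769 = 105794269

105794269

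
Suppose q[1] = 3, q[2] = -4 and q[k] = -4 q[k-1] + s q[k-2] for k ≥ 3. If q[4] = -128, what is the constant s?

4

q[3] = 16 + 3s
q[4] = -64 - 16s
So -64 - 16s = -128, giving s = 4.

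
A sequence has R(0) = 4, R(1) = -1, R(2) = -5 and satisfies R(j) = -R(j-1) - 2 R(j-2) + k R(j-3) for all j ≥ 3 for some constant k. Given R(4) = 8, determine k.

-1

R(3) = 7 + 4k
R(4) = 3 - 5k
So 3 - 5k = 8, giving k = -1.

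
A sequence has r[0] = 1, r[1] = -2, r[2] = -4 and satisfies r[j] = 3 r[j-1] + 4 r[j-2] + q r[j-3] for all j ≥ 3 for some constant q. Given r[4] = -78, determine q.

r[3] = -20 + q
r[4] = -76 + q
So -76 + q = -78, giving q = -2.

-2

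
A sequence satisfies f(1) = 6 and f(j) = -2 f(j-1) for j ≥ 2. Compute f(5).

96

f(2) = -2*6 = -12
f(3) = -2*(-12) = 24
f(4) = -2*24 = -48
f(5) = -2*(-48) = 96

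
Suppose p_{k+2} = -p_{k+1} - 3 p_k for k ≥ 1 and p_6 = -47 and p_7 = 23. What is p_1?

Rearranging, p_{k-2} = (p_k + p_{k-1}) / -3.
p_5 = (23 + (-47)) / -3 = -24/-3 = 8
p_4 = (-47 + 8) / -3 = -39/-3 = 13
p_3 = (8 + 13) / -3 = 21/-3 = -7
p_2 = (13 + (-7)) / -3 = 6/-3 = -2
p_1 = (-7 + (-2)) / -3 = -9/-3 = 3

3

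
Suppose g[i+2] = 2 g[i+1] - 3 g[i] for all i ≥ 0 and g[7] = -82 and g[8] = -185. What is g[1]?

Rearranging, g[i-2] = (g[i] - 2 g[i-1]) / -3.
g[6] = (-185 - 2*(-82)) / -3 = -21/-3 = 7
g[5] = (-82 - 2*7) / -3 = -96/-3 = 32
g[4] = (7 - 2*32) / -3 = -57/-3 = 19
g[3] = (32 - 2*19) / -3 = -6/-3 = 2
g[2] = (19 - 2*2) / -3 = 15/-3 = -5
g[1] = (2 - 2*(-5)) / -3 = 12/-3 = -4

-4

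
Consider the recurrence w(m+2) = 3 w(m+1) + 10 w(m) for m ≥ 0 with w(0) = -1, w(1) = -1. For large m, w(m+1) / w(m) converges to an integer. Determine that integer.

The characteristic equation is r^2 - 3r - 10 = 0, which factors as (r - 5)(r + 2) = 0.
So the roots are 5 and -2. Since |5| > |-2| and the coefficient of 5^m is non-zero, the ratio tends to 5.

5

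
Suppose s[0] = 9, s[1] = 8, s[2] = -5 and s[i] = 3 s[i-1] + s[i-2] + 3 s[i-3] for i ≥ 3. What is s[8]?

10813

s[3] = 3(-5) + 8 + 3(9) = 20
s[4] = 3(20) + (-5) + 3(8) = 79
s[5] = 3(79) + 20 + 3(-5) = 242
s[6] = 3(242) + 79 + 3(20) = 865
s[7] = 3(865) + 242 + 3(79) = 3074
s[8] = 3(3074) + 865 + 3(242) = 10813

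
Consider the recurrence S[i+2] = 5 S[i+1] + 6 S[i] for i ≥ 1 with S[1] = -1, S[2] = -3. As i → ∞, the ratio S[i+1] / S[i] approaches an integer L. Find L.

6

The characteristic equation is r^2 - 5r - 6 = 0, which factors as (r - 6)(r + 1) = 0.
So the roots are 6 and -1. Since |6| > |-1| and the coefficient of 6^i is non-zero, the ratio tends to 6.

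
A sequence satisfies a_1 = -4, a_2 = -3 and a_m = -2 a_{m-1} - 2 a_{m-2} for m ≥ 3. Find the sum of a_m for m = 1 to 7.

-43

a_3 = -2(-3) - 2(-4) = 14
a_4 = -2(14) - 2(-3) = -22
a_5 = -2(-22) - 2(14) = 16
a_6 = -2(16) - 2(-22) = 12
a_7 = -2(12) - 2(16) = -56
Sum = (-4) + (-3) + 14 + (-22) + 16 + 12 + (-56) = -43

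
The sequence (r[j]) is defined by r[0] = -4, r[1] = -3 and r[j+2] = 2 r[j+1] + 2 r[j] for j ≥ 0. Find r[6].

-712

r[2] = 2(-3) + 2(-4) = -14
r[3] = 2(-14) + 2(-3) = -34
r[4] = 2(-34) + 2(-14) = -96
r[5] = 2(-96) + 2(-34) = -260
r[6] = 2(-260) + 2(-96) = -712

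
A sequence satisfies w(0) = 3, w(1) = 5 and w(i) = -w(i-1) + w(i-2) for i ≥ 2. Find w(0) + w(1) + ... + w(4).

4

w(2) = -5 + 3 = -2
w(3) = -(-2) + 5 = 7
w(4) = -7 + (-2) = -9
Sum = 3 + 5 + (-2) + 7 + (-9) = 4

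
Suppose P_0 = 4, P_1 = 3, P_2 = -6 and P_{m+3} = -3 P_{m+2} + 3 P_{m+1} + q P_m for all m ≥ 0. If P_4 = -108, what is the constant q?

1

P_3 = 27 + 4q
P_4 = -99 - 9q
So -99 - 9q = -108, giving q = 1.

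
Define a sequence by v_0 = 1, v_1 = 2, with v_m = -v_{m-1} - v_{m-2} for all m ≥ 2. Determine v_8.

v_2 = -2 - 1 = -3
v_3 = -(-3) - 2 = 1
v_4 = -1 - (-3) = 2
v_5 = -2 - 1 = -3
v_6 = -(-3) - 2 = 1
v_7 = -1 - (-3) = 2
v_8 = -2 - 1 = -3

-3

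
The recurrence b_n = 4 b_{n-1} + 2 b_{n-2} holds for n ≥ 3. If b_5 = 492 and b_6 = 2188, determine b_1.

7

Rearranging, b_{n-2} = (b_n - 4 b_{n-1}) / 2.
b_4 = (2188 - 4*492) / 2 = 220/2 = 110
b_3 = (492 - 4*110) / 2 = 52/2 = 26
b_2 = (110 - 4*26) / 2 = 6/2 = 3
b_1 = (26 - 4*3) / 2 = 14/2 = 7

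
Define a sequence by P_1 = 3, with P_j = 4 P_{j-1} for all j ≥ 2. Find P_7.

P_2 = 4(3) = 12
P_3 = 4(12) = 48
P_4 = 4(48) = 192
P_5 = 4(192) = 768
P_6 = 4(768) = 3072
P_7 = 4(3072) = 12288

12288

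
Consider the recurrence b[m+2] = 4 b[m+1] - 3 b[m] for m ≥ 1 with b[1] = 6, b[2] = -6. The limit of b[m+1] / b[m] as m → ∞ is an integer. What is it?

The characteristic equation is r^2 - 4r + 3 = 0, which factors as (r - 3)(r - 1) = 0.
So the roots are 3 and 1. Since |3| > |1| and the coefficient of 3^m is non-zero, the ratio tends to 3.

3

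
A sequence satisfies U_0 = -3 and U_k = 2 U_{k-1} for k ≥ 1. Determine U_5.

-96

U_1 = 2*(-3) = -6
U_2 = 2*(-6) = -12
U_3 = 2*(-12) = -24
U_4 = 2*(-24) = -48
U_5 = 2*(-48) = -96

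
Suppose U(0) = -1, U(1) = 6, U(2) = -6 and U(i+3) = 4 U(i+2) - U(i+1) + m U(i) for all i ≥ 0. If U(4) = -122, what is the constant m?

-4

U(3) = -30 - m
U(4) = -114 + 2m
So -114 + 2m = -122, giving m = -4.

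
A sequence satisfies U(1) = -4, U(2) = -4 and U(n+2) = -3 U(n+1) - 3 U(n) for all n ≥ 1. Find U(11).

-2916

U(3) = -3*(-4) - 3*(-4) = 24
U(4) = -3*24 - 3*(-4) = -60
U(5) = -3*(-60) - 3*24 = 108
U(6) = -3*108 - 3*(-60) = -144
U(7) = -3*(-144) - 3*108 = 108
U(8) = -3*108 - 3*(-144) = 108
U(9) = -3*108 - 3*108 = -648
U(10) = -3*(-648) - 3*108 = 1620
U(11) = -3*1620 - 3*(-648) = -2916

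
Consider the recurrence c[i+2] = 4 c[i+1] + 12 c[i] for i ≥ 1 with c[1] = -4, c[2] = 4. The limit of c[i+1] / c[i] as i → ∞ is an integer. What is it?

6

The characteristic equation is r^2 - 4r - 12 = 0, which factors as (r - 6)(r + 2) = 0.
So the roots are 6 and -2. Since |6| > |-2| and the coefficient of 6^i is non-zero, the ratio tends to 6.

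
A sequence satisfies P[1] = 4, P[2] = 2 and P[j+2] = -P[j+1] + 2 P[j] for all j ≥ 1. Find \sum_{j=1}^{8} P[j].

-30

P[3] = -2 + 2(4) = 6
P[4] = -6 + 2(2) = -2
P[5] = -(-2) + 2(6) = 14
P[6] = -14 + 2(-2) = -18
P[7] = -(-18) + 2(14) = 46
P[8] = -46 + 2(-18) = -82
Sum = 4 + 2 + 6 + (-2) + 14 + (-18) + 46 + (-82) = -30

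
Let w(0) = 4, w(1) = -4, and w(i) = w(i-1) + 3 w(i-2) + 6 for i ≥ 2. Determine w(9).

w(2) = (-4) + 3*4 + 6 = 14
w(3) = 14 + 3*(-4) + 6 = 8
w(4) = 8 + 3*14 + 6 = 56
w(5) = 56 + 3*8 + 6 = 86
w(6) = 86 + 3*56 + 6 = 260
w(7) = 260 + 3*86 + 6 = 524
w(8) = 524 + 3*260 + 6 = 1310
w(9) = 1310 + 3*524 + 6 = 2888

2888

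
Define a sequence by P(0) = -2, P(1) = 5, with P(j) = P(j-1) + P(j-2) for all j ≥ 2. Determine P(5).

P(2) = 5 + (-2) = 3
P(3) = 3 + 5 = 8
P(4) = 8 + 3 = 11
P(5) = 11 + 8 = 19

19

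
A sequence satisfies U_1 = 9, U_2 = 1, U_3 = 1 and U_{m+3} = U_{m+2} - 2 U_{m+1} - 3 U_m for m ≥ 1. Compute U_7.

170

U_4 = 1 - 2(1) - 3(9) = -28
U_5 = (-28) - 2(1) - 3(1) = -33
U_6 = (-33) - 2(-28) - 3(1) = 20
U_7 = 20 - 2(-33) - 3(-28) = 170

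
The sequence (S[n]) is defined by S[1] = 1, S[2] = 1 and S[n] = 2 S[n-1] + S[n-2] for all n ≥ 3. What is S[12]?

8119

S[3] = 2(1) + 1 = 3
S[4] = 2(3) + 1 = 7
S[5] = 2(7) + 3 = 17
S[6] = 2(17) + 7 = 41
S[7] = 2(41) + 17 = 99
S[8] = 2(99) + 41 = 239
S[9] = 2(239) + 99 = 577
S[10] = 2(577) + 239 = 1393
S[11] = 2(1393) + 577 = 3363
S[12] = 2(3363) + 1393 = 8119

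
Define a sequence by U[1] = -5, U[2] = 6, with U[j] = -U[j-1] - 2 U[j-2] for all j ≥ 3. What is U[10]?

-72

U[3] = -6 - 2(-5) = 4
U[4] = -4 - 2(6) = -16
U[5] = -(-16) - 2(4) = 8
U[6] = -8 - 2(-16) = 24
U[7] = -24 - 2(8) = -40
U[8] = -(-40) - 2(24) = -8
U[9] = -(-8) - 2(-40) = 88
U[10] = -88 - 2(-8) = -72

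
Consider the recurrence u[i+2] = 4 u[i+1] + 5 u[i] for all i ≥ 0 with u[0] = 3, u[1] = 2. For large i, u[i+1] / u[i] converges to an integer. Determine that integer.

5

The characteristic equation is r^2 - 4r - 5 = 0, which factors as (r - 5)(r + 1) = 0.
So the roots are 5 and -1. Since |5| > |-1| and the coefficient of 5^i is non-zero, the ratio tends to 5.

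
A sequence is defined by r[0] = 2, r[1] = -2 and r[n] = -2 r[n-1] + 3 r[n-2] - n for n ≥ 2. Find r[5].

r[2] = -2·(-2) + 3·2 - 2 = 8
r[3] = -2·8 + 3·(-2) - 3 = -25
r[4] = -2·(-25) + 3·8 - 4 = 70
r[5] = -2·70 + 3·(-25) - 5 = -220

-220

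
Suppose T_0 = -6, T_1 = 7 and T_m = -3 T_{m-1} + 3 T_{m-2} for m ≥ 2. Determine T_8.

-109431

T_2 = -3*7 + 3*(-6) = -39
T_3 = -3*(-39) + 3*7 = 138
T_4 = -3*138 + 3*(-39) = -531
T_5 = -3*(-531) + 3*138 = 2007
T_6 = -3*2007 + 3*(-531) = -7614
T_7 = -3*(-7614) + 3*2007 = 28863
T_8 = -3*28863 + 3*(-7614) = -109431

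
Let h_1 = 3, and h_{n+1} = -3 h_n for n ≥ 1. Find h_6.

-729

h_2 = -3·3 = -9
h_3 = -3·(-9) = 27
h_4 = -3·27 = -81
h_5 = -3·(-81) = 243
h_6 = -3·243 = -729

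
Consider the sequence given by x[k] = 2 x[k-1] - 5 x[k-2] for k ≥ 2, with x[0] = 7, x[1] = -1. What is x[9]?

-5521

x[2] = 2·(-1) - 5·7 = -37
x[3] = 2·(-37) - 5·(-1) = -69
x[4] = 2·(-69) - 5·(-37) = 47
x[5] = 2·47 - 5·(-69) = 439
x[6] = 2·439 - 5·47 = 643
x[7] = 2·643 - 5·439 = -909
x[8] = 2·(-909) - 5·643 = -5033
x[9] = 2·(-5033) - 5·(-909) = -5521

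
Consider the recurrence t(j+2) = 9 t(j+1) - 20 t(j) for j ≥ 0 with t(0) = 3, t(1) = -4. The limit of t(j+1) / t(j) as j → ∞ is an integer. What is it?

The characteristic equation is r^2 - 9r + 20 = 0, which factors as (r - 5)(r - 4) = 0.
So the roots are 5 and 4. Since |5| > |4| and the coefficient of 5^j is non-zero, the ratio tends to 5.

5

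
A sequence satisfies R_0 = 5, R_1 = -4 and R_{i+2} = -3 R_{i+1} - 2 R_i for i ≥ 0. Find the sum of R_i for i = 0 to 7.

R_2 = -3*(-4) - 2*5 = 2
R_3 = -3*2 - 2*(-4) = 2
R_4 = -3*2 - 2*2 = -10
R_5 = -3*(-10) - 2*2 = 26
R_6 = -3*26 - 2*(-10) = -58
R_7 = -3*(-58) - 2*26 = 122
Sum = 5 + (-4) + 2 + 2 + (-10) + 26 + (-58) + 122 = 85

85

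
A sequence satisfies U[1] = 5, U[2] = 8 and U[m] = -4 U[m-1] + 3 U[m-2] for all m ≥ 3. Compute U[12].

U[3] = -4*8 + 3*5 = -17
U[4] = -4*(-17) + 3*8 = 92
U[5] = -4*92 + 3*(-17) = -419
U[6] = -4*(-419) + 3*92 = 1952
U[7] = -4*1952 + 3*(-419) = -9065
U[8] = -4*(-9065) + 3*1952 = 42116
U[9] = -4*42116 + 3*(-9065) = -195659
U[10] = -4*(-195659) + 3*42116 = 908984
U[11] = -4*908984 + 3*(-195659) = -4222913
U[12] = -4*(-4222913) + 3*908984 = 19618604

19618604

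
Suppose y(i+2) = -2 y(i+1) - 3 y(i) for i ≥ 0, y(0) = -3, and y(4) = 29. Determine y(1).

Let y(1) = z.
y(2) = 9 - 2z
y(3) = -18 + z
y(4) = 9 + 4z
So 9 + 4z = 29, giving z = 5.

5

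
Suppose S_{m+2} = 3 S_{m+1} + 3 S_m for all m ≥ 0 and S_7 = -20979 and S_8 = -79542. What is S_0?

-7

Rearranging, S_{m-2} = (S_m - 3 S_{m-1}) / 3.
S_6 = (-79542 - 3*(-20979)) / 3 = -16605/3 = -5535
S_5 = (-20979 - 3*(-5535)) / 3 = -4374/3 = -1458
S_4 = (-5535 - 3*(-1458)) / 3 = -1161/3 = -387
S_3 = (-1458 - 3*(-387)) / 3 = -297/3 = -99
S_2 = (-387 - 3*(-99)) / 3 = -90/3 = -30
S_1 = (-99 - 3*(-30)) / 3 = -9/3 = -3
S_0 = (-30 - 3*(-3)) / 3 = -21/3 = -7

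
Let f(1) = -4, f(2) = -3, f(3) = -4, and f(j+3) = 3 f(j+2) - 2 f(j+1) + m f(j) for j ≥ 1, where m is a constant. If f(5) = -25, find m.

f(4) = -6 - 4m
f(5) = -10 - 15m
So -10 - 15m = -25, giving m = 1.

1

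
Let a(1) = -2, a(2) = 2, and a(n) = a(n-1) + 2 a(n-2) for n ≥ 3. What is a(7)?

-2

a(3) = 2 + 2*(-2) = -2
a(4) = (-2) + 2*2 = 2
a(5) = 2 + 2*(-2) = -2
a(6) = (-2) + 2*2 = 2
a(7) = 2 + 2*(-2) = -2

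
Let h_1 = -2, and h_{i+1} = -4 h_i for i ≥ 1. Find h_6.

2048

h_2 = -4·(-2) = 8
h_3 = -4·8 = -32
h_4 = -4·(-32) = 128
h_5 = -4·128 = -512
h_6 = -4·(-512) = 2048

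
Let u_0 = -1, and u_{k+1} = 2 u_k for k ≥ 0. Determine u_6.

u_1 = 2(-1) = -2
u_2 = 2(-2) = -4
u_3 = 2(-4) = -8
u_4 = 2(-8) = -16
u_5 = 2(-16) = -32
u_6 = 2(-32) = -64

-64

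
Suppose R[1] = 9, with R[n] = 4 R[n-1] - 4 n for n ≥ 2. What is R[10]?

1543752

R[2] = 4(9) - 8 = 28
R[3] = 4(28) - 12 = 100
R[4] = 4(100) - 16 = 384
R[5] = 4(384) - 20 = 1516
R[6] = 4(1516) - 24 = 6040
R[7] = 4(6040) - 28 = 24132
R[8] = 4(24132) - 32 = 96496
R[9] = 4(96496) - 36 = 385948
R[10] = 4(385948) - 40 = 1543752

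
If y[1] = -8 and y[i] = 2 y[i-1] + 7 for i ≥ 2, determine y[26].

The fixed point is 7/(1 - 2) = -7, so y[i] + 7 = 2(y[i-1] + 7).
Hence y[i] = -1·2^{i-1} - 7.
y[26] = -1·2^{25} - 7 = -1·33554432 - 7 = -33554439.

-33554439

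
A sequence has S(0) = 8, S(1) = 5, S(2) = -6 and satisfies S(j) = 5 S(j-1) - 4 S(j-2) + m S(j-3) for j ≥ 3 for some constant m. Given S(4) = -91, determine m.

S(3) = -50 + 8m
S(4) = -226 + 45m
So -226 + 45m = -91, giving m = 3.

3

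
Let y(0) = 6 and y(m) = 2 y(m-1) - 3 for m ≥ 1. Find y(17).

The fixed point is -3/(1 - 2) = 3, so y(m) - 3 = 2(y(m-1) - 3).
Hence y(m) = 3·2^m + 3.
y(17) = 3·2^{17} + 3 = 3·131072 + 3 = 393219.

393219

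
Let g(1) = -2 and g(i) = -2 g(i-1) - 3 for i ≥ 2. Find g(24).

The fixed point is -3/(1 + 2) = -1, so g(i) + 1 = -2(g(i-1) + 1).
Hence g(i) = -1·(-2)^{i-1} - 1.
g(24) = -1·(-2)^{23} - 1 = -1·-8388608 - 1 = 8388607.

8388607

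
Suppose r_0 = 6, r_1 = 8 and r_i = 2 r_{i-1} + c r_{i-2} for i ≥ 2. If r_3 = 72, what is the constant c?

2

r_2 = 16 + 6c
r_3 = 32 + 20c
So 32 + 20c = 72, giving c = 2.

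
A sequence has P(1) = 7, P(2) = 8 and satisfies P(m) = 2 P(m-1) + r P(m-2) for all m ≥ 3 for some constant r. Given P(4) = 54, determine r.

P(3) = 16 + 7r
P(4) = 32 + 22r
So 32 + 22r = 54, giving r = 1.

1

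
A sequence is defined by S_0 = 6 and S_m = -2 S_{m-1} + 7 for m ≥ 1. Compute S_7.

-467

S_1 = -2*6 + 7 = -5
S_2 = -2*(-5) + 7 = 17
S_3 = -2*17 + 7 = -27
S_4 = -2*(-27) + 7 = 61
S_5 = -2*61 + 7 = -115
S_6 = -2*(-115) + 7 = 237
S_7 = -2*237 + 7 = -467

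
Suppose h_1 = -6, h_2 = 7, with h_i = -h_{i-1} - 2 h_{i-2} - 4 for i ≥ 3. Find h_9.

h_3 = -7 - 2*(-6) - 4 = 1
h_4 = -1 - 2*7 - 4 = -19
h_5 = -(-19) - 2*1 - 4 = 13
h_6 = -13 - 2*(-19) - 4 = 21
h_7 = -21 - 2*13 - 4 = -51
h_8 = -(-51) - 2*21 - 4 = 5
h_9 = -5 - 2*(-51) - 4 = 93

93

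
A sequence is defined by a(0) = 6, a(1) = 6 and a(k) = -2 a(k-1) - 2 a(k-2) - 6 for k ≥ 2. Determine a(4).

-30

a(2) = -2·6 - 2·6 - 6 = -30
a(3) = -2·(-30) - 2·6 - 6 = 42
a(4) = -2·42 - 2·(-30) - 6 = -30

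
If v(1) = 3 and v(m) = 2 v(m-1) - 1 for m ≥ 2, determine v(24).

16777217

The fixed point is -1/(1 - 2) = 1, so v(m) - 1 = 2(v(m-1) - 1).
Hence v(m) = 2·2^{m-1} + 1.
v(24) = 2·2^{23} + 1 = 2·8388608 + 1 = 16777217.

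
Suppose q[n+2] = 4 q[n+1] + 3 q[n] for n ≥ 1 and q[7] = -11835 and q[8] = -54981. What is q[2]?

Rearranging, q[n-2] = (q[n] - 4 q[n-1]) / 3.
q[6] = (-54981 - 4(-11835)) / 3 = -7641/3 = -2547
q[5] = (-11835 - 4(-2547)) / 3 = -1647/3 = -549
q[4] = (-2547 - 4(-549)) / 3 = -351/3 = -117
q[3] = (-549 - 4(-117)) / 3 = -81/3 = -27
q[2] = (-117 - 4(-27)) / 3 = -9/3 = -3

-3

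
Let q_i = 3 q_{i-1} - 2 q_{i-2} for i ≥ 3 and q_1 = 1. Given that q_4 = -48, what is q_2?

-6

Let q_2 = z.
q_3 = -2 + 3z
q_4 = -6 + 7z
So -6 + 7z = -48, giving z = -6.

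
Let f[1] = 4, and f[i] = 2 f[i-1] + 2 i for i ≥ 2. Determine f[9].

f[2] = 2·4 + 4 = 12
f[3] = 2·12 + 6 = 30
f[4] = 2·30 + 8 = 68
f[5] = 2·68 + 10 = 146
f[6] = 2·146 + 12 = 304
f[7] = 2·304 + 14 = 622
f[8] = 2·622 + 16 = 1260
f[9] = 2·1260 + 18 = 2538

2538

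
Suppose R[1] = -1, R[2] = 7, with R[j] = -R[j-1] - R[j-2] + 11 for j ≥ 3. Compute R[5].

R[3] = -7 - (-1) + 11 = 5
R[4] = -5 - 7 + 11 = -1
R[5] = -(-1) - 5 + 11 = 7

7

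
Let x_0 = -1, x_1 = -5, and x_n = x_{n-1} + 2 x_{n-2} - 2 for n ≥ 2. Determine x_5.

-85

x_2 = (-5) + 2(-1) - 2 = -9
x_3 = (-9) + 2(-5) - 2 = -21
x_4 = (-21) + 2(-9) - 2 = -41
x_5 = (-41) + 2(-21) - 2 = -85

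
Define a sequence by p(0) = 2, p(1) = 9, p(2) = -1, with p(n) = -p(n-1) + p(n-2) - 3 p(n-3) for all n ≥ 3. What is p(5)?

39

p(3) = -(-1) + 9 - 3*2 = 4
p(4) = -4 + (-1) - 3*9 = -32
p(5) = -(-32) + 4 - 3*(-1) = 39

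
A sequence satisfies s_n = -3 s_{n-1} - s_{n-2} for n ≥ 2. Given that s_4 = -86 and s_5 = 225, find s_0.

-5

Rearranging, s_{n-2} = -(s_n + 3 s_{n-1}).
s_3 = -(225 + 3(-86)) = 33
s_2 = -(-86 + 3(33)) = -13
s_1 = -(33 + 3(-13)) = 6
s_0 = -(-13 + 3(6)) = -5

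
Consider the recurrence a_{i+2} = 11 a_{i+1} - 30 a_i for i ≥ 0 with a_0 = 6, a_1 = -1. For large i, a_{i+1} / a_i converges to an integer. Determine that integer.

The characteristic equation is r^2 - 11r + 30 = 0, which factors as (r - 6)(r - 5) = 0.
So the roots are 6 and 5. Since |6| > |5| and the coefficient of 6^i is non-zero, the ratio tends to 6.

6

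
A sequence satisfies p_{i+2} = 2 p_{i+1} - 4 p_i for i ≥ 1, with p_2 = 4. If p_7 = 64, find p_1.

1

Let p_1 = x.
p_3 = 8 - 4x
p_4 = -8x
p_5 = -32
p_6 = -64 + 32x
p_7 = 64x
So 64x = 64, giving x = 1.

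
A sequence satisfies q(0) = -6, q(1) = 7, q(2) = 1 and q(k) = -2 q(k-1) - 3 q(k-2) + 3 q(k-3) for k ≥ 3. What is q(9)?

-959

q(3) = -2(1) - 3(7) + 3(-6) = -41
q(4) = -2(-41) - 3(1) + 3(7) = 100
q(5) = -2(100) - 3(-41) + 3(1) = -74
q(6) = -2(-74) - 3(100) + 3(-41) = -275
q(7) = -2(-275) - 3(-74) + 3(100) = 1072
q(8) = -2(1072) - 3(-275) + 3(-74) = -1541
q(9) = -2(-1541) - 3(1072) + 3(-275) = -959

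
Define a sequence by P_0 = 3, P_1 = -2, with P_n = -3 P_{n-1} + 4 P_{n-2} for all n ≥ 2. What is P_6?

4098

P_2 = -3·(-2) + 4·3 = 18
P_3 = -3·18 + 4·(-2) = -62
P_4 = -3·(-62) + 4·18 = 258
P_5 = -3·258 + 4·(-62) = -1022
P_6 = -3·(-1022) + 4·258 = 4098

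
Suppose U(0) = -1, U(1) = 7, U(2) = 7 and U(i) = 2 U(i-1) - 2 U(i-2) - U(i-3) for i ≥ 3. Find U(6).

-57

U(3) = 2(7) - 2(7) - (-1) = 1
U(4) = 2(1) - 2(7) - 7 = -19
U(5) = 2(-19) - 2(1) - 7 = -47
U(6) = 2(-47) - 2(-19) - 1 = -57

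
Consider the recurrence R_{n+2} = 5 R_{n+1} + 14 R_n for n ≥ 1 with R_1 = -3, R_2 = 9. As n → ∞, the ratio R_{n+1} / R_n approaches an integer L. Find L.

The characteristic equation is r^2 - 5r - 14 = 0, which factors as (r - 7)(r + 2) = 0.
So the roots are 7 and -2. Since |7| > |-2| and the coefficient of 7^n is non-zero, the ratio tends to 7.

7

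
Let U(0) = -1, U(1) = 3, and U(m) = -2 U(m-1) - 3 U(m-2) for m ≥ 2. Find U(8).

-129

U(2) = -2·3 - 3·(-1) = -3
U(3) = -2·(-3) - 3·3 = -3
U(4) = -2·(-3) - 3·(-3) = 15
U(5) = -2·15 - 3·(-3) = -21
U(6) = -2·(-21) - 3·15 = -3
U(7) = -2·(-3) - 3·(-21) = 69
U(8) = -2·69 - 3·(-3) = -129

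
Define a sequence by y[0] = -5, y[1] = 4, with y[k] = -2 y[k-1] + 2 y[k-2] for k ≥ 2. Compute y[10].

y[2] = -2·4 + 2·(-5) = -18
y[3] = -2·(-18) + 2·4 = 44
y[4] = -2·44 + 2·(-18) = -124
y[5] = -2·(-124) + 2·44 = 336
y[6] = -2·336 + 2·(-124) = -920
y[7] = -2·(-920) + 2·336 = 2512
y[8] = -2·2512 + 2·(-920) = -6864
y[9] = -2·(-6864) + 2·2512 = 18752
y[10] = -2·18752 + 2·(-6864) = -51232

-51232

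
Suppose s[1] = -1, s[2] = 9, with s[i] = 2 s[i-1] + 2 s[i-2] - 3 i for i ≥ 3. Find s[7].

257

s[3] = 2(9) + 2(-1) - 9 = 7
s[4] = 2(7) + 2(9) - 12 = 20
s[5] = 2(20) + 2(7) - 15 = 39
s[6] = 2(39) + 2(20) - 18 = 100
s[7] = 2(100) + 2(39) - 21 = 257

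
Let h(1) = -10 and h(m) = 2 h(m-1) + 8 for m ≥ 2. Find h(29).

-536870920

The fixed point is 8/(1 - 2) = -8, so h(m) + 8 = 2(h(m-1) + 8).
Hence h(m) = -2·2^{m-1} - 8.
h(29) = -2·2^{28} - 8 = -2·268435456 - 8 = -536870920.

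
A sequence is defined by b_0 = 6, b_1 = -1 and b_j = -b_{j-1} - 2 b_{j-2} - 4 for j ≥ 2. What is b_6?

b_2 = -(-1) - 2(6) - 4 = -15
b_3 = -(-15) - 2(-1) - 4 = 13
b_4 = -13 - 2(-15) - 4 = 13
b_5 = -13 - 2(13) - 4 = -43
b_6 = -(-43) - 2(13) - 4 = 13

13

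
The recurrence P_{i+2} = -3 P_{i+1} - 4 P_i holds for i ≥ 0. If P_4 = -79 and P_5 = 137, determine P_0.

5

Rearranging, P_{i-2} = (P_i + 3 P_{i-1}) / -4.
P_3 = (137 + 3·(-79)) / -4 = -100/-4 = 25
P_2 = (-79 + 3·25) / -4 = -4/-4 = 1
P_1 = (25 + 3·1) / -4 = 28/-4 = -7
P_0 = (1 + 3·(-7)) / -4 = -20/-4 = 5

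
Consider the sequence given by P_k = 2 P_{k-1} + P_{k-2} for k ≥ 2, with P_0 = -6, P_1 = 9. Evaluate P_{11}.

P_2 = 2(9) + (-6) = 12
P_3 = 2(12) + 9 = 33
P_4 = 2(33) + 12 = 78
P_5 = 2(78) + 33 = 189
P_6 = 2(189) + 78 = 456
P_7 = 2(456) + 189 = 1101
P_8 = 2(1101) + 456 = 2658
P_9 = 2(2658) + 1101 = 6417
P_{10} = 2(6417) + 2658 = 15492
P_{11} = 2(15492) + 6417 = 37401

37401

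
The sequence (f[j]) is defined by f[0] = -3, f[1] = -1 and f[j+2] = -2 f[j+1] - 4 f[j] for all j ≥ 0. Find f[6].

f[2] = -2·(-1) - 4·(-3) = 14
f[3] = -2·14 - 4·(-1) = -24
f[4] = -2·(-24) - 4·14 = -8
f[5] = -2·(-8) - 4·(-24) = 112
f[6] = -2·112 - 4·(-8) = -192

-192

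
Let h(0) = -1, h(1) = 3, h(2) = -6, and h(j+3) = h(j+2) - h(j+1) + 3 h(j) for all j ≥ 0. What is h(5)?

h(3) = (-6) - 3 + 3*(-1) = -12
h(4) = (-12) - (-6) + 3*3 = 3
h(5) = 3 - (-12) + 3*(-6) = -3

-3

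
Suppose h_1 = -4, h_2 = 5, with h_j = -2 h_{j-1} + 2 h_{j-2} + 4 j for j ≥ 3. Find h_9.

h_3 = -2*5 + 2*(-4) + 12 = -6
h_4 = -2*(-6) + 2*5 + 16 = 38
h_5 = -2*38 + 2*(-6) + 20 = -68
h_6 = -2*(-68) + 2*38 + 24 = 236
h_7 = -2*236 + 2*(-68) + 28 = -580
h_8 = -2*(-580) + 2*236 + 32 = 1664
h_9 = -2*1664 + 2*(-580) + 36 = -4452

-4452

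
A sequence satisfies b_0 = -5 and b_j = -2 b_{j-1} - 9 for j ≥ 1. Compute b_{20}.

The fixed point is -9/(1 + 2) = -3, so b_j + 3 = -2(b_{j-1} + 3).
Hence b_j = -2·(-2)^j - 3.
b_{20} = -2·(-2)^{20} - 3 = -2·1048576 - 3 = -2097155.

-2097155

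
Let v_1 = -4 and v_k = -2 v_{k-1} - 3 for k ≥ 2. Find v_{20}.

The fixed point is -3/(1 + 2) = -1, so v_k + 1 = -2(v_{k-1} + 1).
Hence v_k = -3·(-2)^{k-1} - 1.
v_{20} = -3·(-2)^{19} - 1 = -3·-524288 - 1 = 1572863.

1572863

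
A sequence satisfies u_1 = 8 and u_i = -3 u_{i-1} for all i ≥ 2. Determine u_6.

u_2 = -3(8) = -24
u_3 = -3(-24) = 72
u_4 = -3(72) = -216
u_5 = -3(-216) = 648
u_6 = -3(648) = -1944

-1944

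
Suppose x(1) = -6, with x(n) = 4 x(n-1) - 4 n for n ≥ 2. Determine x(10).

-2388408

x(2) = 4*(-6) - 8 = -32
x(3) = 4*(-32) - 12 = -140
x(4) = 4*(-140) - 16 = -576
x(5) = 4*(-576) - 20 = -2324
x(6) = 4*(-2324) - 24 = -9320
x(7) = 4*(-9320) - 28 = -37308
x(8) = 4*(-37308) - 32 = -149264
x(9) = 4*(-149264) - 36 = -597092
x(10) = 4*(-597092) - 40 = -2388408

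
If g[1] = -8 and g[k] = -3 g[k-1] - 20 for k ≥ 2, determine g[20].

3486784396

The fixed point is -20/(1 + 3) = -5, so g[k] + 5 = -3(g[k-1] + 5).
Hence g[k] = -3·(-3)^{k-1} - 5.
g[20] = -3·(-3)^{19} - 5 = -3·-1162261467 - 5 = 3486784396.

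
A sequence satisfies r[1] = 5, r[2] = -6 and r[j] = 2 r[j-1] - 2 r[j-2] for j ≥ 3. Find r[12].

r[3] = 2*(-6) - 2*5 = -22
r[4] = 2*(-22) - 2*(-6) = -32
r[5] = 2*(-32) - 2*(-22) = -20
r[6] = 2*(-20) - 2*(-32) = 24
r[7] = 2*24 - 2*(-20) = 88
r[8] = 2*88 - 2*24 = 128
r[9] = 2*128 - 2*88 = 80
r[10] = 2*80 - 2*128 = -96
r[11] = 2*(-96) - 2*80 = -352
r[12] = 2*(-352) - 2*(-96) = -512

-512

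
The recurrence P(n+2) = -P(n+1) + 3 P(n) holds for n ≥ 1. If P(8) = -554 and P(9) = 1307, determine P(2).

Rearranging, P(n-2) = (P(n) + P(n-1)) / 3.
P(7) = (1307 + (-554)) / 3 = 753/3 = 251
P(6) = (-554 + 251) / 3 = -303/3 = -101
P(5) = (251 + (-101)) / 3 = 150/3 = 50
P(4) = (-101 + 50) / 3 = -51/3 = -17
P(3) = (50 + (-17)) / 3 = 33/3 = 11
P(2) = (-17 + 11) / 3 = -6/3 = -2

-2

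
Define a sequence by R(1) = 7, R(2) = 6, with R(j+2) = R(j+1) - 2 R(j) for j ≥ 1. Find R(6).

36

R(3) = 6 - 2(7) = -8
R(4) = (-8) - 2(6) = -20
R(5) = (-20) - 2(-8) = -4
R(6) = (-4) - 2(-20) = 36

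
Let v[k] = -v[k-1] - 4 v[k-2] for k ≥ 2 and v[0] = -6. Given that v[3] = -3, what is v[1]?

Let v[1] = z.
v[2] = 24 - z
v[3] = -24 - 3z
So -24 - 3z = -3, giving z = -7.

-7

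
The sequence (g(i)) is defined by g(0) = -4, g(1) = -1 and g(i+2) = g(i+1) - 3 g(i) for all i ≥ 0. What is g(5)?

g(2) = (-1) - 3·(-4) = 11
g(3) = 11 - 3·(-1) = 14
g(4) = 14 - 3·11 = -19
g(5) = (-19) - 3·14 = -61

-61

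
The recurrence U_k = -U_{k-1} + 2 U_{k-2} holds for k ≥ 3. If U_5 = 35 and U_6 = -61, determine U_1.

5

Rearranging, U_{k-2} = (U_k + U_{k-1}) / 2.
U_4 = (-61 + 35) / 2 = -26/2 = -13
U_3 = (35 + (-13)) / 2 = 22/2 = 11
U_2 = (-13 + 11) / 2 = -2/2 = -1
U_1 = (11 + (-1)) / 2 = 10/2 = 5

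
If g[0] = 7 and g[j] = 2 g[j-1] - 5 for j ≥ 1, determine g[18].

The fixed point is -5/(1 - 2) = 5, so g[j] - 5 = 2(g[j-1] - 5).
Hence g[j] = 2·2^j + 5.
g[18] = 2·2^{18} + 5 = 2·262144 + 5 = 524293.

524293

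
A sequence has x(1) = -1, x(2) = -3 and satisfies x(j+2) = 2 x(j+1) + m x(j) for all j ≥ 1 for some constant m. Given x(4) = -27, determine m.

3

x(3) = -6 - m
x(4) = -12 - 5m
So -12 - 5m = -27, giving m = 3.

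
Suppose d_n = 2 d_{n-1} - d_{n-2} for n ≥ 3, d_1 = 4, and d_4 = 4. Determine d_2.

4

Let d_2 = v.
d_3 = -4 + 2v
d_4 = -8 + 3v
So -8 + 3v = 4, giving v = 4.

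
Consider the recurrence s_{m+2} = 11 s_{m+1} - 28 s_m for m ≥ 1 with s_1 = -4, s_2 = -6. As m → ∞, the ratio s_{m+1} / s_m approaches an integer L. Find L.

7

The characteristic equation is r^2 - 11r + 28 = 0, which factors as (r - 7)(r - 4) = 0.
So the roots are 7 and 4. Since |7| > |4| and the coefficient of 7^m is non-zero, the ratio tends to 7.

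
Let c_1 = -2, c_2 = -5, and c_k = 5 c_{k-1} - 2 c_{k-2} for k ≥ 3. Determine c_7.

c_3 = 5*(-5) - 2*(-2) = -21
c_4 = 5*(-21) - 2*(-5) = -95
c_5 = 5*(-95) - 2*(-21) = -433
c_6 = 5*(-433) - 2*(-95) = -1975
c_7 = 5*(-1975) - 2*(-433) = -9009

-9009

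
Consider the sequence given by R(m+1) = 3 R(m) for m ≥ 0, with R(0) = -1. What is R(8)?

-6561

R(1) = 3·(-1) = -3
R(2) = 3·(-3) = -9
R(3) = 3·(-9) = -27
R(4) = 3·(-27) = -81
R(5) = 3·(-81) = -243
R(6) = 3·(-243) = -729
R(7) = 3·(-729) = -2187
R(8) = 3·(-2187) = -6561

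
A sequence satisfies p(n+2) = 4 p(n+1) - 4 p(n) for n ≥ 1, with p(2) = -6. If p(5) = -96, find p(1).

Let p(1) = y.
p(3) = -24 - 4y
p(4) = -72 - 16y
p(5) = -192 - 48y
So -192 - 48y = -96, giving y = -2.

-2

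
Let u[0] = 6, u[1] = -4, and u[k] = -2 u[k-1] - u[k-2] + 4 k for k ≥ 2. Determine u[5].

u[2] = -2·(-4) - 6 + 8 = 10
u[3] = -2·10 - (-4) + 12 = -4
u[4] = -2·(-4) - 10 + 16 = 14
u[5] = -2·14 - (-4) + 20 = -4

-4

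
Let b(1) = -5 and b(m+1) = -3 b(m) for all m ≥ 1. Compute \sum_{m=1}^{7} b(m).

-2735

b(2) = -3*(-5) = 15
b(3) = -3*15 = -45
b(4) = -3*(-45) = 135
b(5) = -3*135 = -405
b(6) = -3*(-405) = 1215
b(7) = -3*1215 = -3645
Sum = (-5) + 15 + (-45) + 135 + (-405) + 1215 + (-3645) = -2735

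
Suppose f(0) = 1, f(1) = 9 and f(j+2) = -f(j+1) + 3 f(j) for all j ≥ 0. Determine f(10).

f(2) = -9 + 3*1 = -6
f(3) = -(-6) + 3*9 = 33
f(4) = -33 + 3*(-6) = -51
f(5) = -(-51) + 3*33 = 150
f(6) = -150 + 3*(-51) = -303
f(7) = -(-303) + 3*150 = 753
f(8) = -753 + 3*(-303) = -1662
f(9) = -(-1662) + 3*753 = 3921
f(10) = -3921 + 3*(-1662) = -8907

-8907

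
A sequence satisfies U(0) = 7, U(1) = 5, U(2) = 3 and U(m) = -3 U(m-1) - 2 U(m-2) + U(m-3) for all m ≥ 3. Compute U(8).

413

U(3) = -3·3 - 2·5 + 7 = -12
U(4) = -3·(-12) - 2·3 + 5 = 35
U(5) = -3·35 - 2·(-12) + 3 = -78
U(6) = -3·(-78) - 2·35 + (-12) = 152
U(7) = -3·152 - 2·(-78) + 35 = -265
U(8) = -3·(-265) - 2·152 + (-78) = 413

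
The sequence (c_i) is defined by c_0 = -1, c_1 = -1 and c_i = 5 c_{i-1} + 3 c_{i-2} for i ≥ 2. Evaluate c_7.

c_2 = 5·(-1) + 3·(-1) = -8
c_3 = 5·(-8) + 3·(-1) = -43
c_4 = 5·(-43) + 3·(-8) = -239
c_5 = 5·(-239) + 3·(-43) = -1324
c_6 = 5·(-1324) + 3·(-239) = -7337
c_7 = 5·(-7337) + 3·(-1324) = -40657

-40657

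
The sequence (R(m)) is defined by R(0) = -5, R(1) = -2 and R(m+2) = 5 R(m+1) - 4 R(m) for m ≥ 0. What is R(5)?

R(2) = 5·(-2) - 4·(-5) = 10
R(3) = 5·10 - 4·(-2) = 58
R(4) = 5·58 - 4·10 = 250
R(5) = 5·250 - 4·58 = 1018

1018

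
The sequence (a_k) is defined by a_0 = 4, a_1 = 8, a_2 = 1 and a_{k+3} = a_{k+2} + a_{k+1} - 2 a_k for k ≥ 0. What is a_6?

a_3 = 1 + 8 - 2·4 = 1
a_4 = 1 + 1 - 2·8 = -14
a_5 = (-14) + 1 - 2·1 = -15
a_6 = (-15) + (-14) - 2·1 = -31

-31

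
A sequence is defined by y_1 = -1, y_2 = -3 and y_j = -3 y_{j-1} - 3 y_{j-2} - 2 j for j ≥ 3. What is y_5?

23

y_3 = -3·(-3) - 3·(-1) - 6 = 6
y_4 = -3·6 - 3·(-3) - 8 = -17
y_5 = -3·(-17) - 3·6 - 10 = 23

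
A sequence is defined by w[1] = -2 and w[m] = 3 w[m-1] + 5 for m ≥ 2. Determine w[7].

362

w[2] = 3*(-2) + 5 = -1
w[3] = 3*(-1) + 5 = 2
w[4] = 3*2 + 5 = 11
w[5] = 3*11 + 5 = 38
w[6] = 3*38 + 5 = 119
w[7] = 3*119 + 5 = 362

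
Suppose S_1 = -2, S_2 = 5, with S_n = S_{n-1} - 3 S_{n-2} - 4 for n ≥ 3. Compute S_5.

S_3 = 5 - 3*(-2) - 4 = 7
S_4 = 7 - 3*5 - 4 = -12
S_5 = (-12) - 3*7 - 4 = -37

-37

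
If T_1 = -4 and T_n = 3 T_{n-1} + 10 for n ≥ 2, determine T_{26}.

The fixed point is 10/(1 - 3) = -5, so T_n + 5 = 3(T_{n-1} + 5).
Hence T_n = 1·3^{n-1} - 5.
T_{26} = 1·3^{25} - 5 = 1·847288609443 - 5 = 847288609438.

847288609438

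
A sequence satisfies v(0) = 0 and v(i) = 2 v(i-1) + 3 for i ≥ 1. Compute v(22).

The fixed point is 3/(1 - 2) = -3, so v(i) + 3 = 2(v(i-1) + 3).
Hence v(i) = 3·2^i - 3.
v(22) = 3·2^{22} - 3 = 3·4194304 - 3 = 12582909.

12582909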